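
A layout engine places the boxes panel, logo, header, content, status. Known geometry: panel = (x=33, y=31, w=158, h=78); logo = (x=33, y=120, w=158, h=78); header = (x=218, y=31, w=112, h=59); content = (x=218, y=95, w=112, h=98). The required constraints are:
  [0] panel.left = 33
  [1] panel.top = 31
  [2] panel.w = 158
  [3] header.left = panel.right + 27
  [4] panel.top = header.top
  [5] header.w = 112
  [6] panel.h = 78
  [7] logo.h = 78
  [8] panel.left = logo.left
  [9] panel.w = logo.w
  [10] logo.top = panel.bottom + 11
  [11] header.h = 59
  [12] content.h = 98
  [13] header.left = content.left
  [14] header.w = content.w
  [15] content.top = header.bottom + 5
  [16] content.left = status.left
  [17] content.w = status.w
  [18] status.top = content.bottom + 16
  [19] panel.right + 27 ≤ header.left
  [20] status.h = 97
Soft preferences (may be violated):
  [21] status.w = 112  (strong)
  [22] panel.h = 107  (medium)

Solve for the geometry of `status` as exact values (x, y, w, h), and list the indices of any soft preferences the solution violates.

status = (x=218, y=209, w=112, h=97)
violated soft preferences: 22

1. status.x = 218  [content.left = status.left]
2. status.w = 112  [content.w = status.w]
3. status.y = 209  [status.top = content.bottom + 16]
4. status.h = 97  [status.h = 97]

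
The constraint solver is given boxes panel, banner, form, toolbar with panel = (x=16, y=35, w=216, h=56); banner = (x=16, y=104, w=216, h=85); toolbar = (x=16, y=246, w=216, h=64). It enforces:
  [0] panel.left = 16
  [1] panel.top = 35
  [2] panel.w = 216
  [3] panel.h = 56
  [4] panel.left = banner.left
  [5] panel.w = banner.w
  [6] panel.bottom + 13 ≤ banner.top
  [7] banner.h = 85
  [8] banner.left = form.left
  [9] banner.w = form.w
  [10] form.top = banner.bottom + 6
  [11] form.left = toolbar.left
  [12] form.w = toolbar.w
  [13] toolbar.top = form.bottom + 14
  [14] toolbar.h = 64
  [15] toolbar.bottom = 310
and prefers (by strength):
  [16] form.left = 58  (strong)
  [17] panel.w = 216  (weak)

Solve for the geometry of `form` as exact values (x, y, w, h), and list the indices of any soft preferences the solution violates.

1. form.x = 16  [banner.left = form.left]
2. form.w = 216  [banner.w = form.w]
3. form.y = 195  [form.top = banner.bottom + 6]
4. form.h = 37  [toolbar.top = form.bottom + 14]

form = (x=16, y=195, w=216, h=37)
violated soft preferences: 16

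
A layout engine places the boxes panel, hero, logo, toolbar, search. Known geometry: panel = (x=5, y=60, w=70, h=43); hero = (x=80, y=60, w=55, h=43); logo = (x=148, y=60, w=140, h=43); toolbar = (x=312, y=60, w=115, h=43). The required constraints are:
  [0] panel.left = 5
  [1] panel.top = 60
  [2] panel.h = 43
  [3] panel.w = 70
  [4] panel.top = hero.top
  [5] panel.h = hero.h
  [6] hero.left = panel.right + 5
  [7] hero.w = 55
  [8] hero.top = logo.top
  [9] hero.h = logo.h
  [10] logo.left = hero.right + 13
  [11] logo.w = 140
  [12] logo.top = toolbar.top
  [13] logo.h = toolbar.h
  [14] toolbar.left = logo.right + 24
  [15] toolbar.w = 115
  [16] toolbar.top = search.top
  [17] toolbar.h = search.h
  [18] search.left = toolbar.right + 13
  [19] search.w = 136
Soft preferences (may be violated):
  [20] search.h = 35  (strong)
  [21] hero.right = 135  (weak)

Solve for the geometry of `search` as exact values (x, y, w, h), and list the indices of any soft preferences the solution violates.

1. search.y = 60  [toolbar.top = search.top]
2. search.h = 43  [toolbar.h = search.h]
3. search.x = 440  [search.left = toolbar.right + 13]
4. search.w = 136  [search.w = 136]

search = (x=440, y=60, w=136, h=43)
violated soft preferences: 20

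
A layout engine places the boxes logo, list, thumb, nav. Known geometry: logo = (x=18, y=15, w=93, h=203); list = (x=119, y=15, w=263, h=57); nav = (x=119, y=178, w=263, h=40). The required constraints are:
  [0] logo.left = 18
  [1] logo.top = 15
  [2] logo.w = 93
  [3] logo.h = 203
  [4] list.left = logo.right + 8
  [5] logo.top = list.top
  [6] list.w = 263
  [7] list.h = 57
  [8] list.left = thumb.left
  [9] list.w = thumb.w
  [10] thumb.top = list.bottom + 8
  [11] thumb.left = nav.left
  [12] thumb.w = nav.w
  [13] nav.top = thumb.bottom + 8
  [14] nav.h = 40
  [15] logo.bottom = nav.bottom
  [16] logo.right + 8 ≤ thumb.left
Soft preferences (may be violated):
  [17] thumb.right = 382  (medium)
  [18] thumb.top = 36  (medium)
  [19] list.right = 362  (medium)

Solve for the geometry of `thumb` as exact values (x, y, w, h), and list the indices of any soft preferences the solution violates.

thumb = (x=119, y=80, w=263, h=90)
violated soft preferences: 18, 19

1. thumb.x = 119  [list.left = thumb.left]
2. thumb.w = 263  [list.w = thumb.w]
3. thumb.y = 80  [thumb.top = list.bottom + 8]
4. thumb.h = 90  [nav.top = thumb.bottom + 8]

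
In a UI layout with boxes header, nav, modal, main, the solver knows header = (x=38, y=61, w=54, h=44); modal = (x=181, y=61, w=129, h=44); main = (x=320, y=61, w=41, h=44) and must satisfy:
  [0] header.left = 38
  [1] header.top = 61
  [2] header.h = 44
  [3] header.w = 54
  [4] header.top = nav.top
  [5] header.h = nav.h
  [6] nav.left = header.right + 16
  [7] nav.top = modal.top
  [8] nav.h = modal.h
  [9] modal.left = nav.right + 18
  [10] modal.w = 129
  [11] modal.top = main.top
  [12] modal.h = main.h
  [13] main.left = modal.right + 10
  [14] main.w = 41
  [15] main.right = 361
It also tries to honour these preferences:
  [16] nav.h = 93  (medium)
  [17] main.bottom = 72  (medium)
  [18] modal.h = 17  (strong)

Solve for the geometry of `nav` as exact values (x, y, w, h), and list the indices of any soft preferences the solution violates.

1. nav.y = 61  [header.top = nav.top]
2. nav.h = 44  [header.h = nav.h]
3. nav.x = 108  [nav.left = header.right + 16]
4. nav.w = 55  [modal.left = nav.right + 18]

nav = (x=108, y=61, w=55, h=44)
violated soft preferences: 16, 17, 18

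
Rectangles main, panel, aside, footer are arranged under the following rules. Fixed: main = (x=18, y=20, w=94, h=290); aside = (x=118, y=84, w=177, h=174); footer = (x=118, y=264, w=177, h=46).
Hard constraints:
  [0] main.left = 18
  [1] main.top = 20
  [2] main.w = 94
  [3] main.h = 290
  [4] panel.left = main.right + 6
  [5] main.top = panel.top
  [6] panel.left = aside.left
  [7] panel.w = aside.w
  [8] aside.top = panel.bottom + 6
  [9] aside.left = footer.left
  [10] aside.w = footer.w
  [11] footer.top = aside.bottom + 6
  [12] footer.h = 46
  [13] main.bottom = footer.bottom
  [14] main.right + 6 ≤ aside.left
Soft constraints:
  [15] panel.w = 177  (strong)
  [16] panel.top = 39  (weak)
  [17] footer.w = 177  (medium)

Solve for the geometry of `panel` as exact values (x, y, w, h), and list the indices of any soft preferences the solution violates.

1. panel.x = 118  [panel.left = main.right + 6]
2. panel.y = 20  [main.top = panel.top]
3. panel.w = 177  [panel.w = aside.w]
4. panel.h = 58  [aside.top = panel.bottom + 6]

panel = (x=118, y=20, w=177, h=58)
violated soft preferences: 16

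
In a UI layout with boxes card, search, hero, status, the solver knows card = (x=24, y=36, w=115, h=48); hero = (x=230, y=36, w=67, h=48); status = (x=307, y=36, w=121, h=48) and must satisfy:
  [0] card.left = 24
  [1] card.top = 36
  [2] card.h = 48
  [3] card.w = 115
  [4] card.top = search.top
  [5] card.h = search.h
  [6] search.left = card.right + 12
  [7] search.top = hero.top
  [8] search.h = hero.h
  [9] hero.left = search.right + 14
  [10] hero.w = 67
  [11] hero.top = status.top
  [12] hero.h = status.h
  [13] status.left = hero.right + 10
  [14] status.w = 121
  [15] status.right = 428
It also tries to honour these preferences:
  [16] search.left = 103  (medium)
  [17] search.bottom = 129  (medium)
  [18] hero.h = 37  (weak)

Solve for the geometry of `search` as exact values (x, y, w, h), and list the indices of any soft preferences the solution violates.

search = (x=151, y=36, w=65, h=48)
violated soft preferences: 16, 17, 18

1. search.y = 36  [card.top = search.top]
2. search.h = 48  [card.h = search.h]
3. search.x = 151  [search.left = card.right + 12]
4. search.w = 65  [hero.left = search.right + 14]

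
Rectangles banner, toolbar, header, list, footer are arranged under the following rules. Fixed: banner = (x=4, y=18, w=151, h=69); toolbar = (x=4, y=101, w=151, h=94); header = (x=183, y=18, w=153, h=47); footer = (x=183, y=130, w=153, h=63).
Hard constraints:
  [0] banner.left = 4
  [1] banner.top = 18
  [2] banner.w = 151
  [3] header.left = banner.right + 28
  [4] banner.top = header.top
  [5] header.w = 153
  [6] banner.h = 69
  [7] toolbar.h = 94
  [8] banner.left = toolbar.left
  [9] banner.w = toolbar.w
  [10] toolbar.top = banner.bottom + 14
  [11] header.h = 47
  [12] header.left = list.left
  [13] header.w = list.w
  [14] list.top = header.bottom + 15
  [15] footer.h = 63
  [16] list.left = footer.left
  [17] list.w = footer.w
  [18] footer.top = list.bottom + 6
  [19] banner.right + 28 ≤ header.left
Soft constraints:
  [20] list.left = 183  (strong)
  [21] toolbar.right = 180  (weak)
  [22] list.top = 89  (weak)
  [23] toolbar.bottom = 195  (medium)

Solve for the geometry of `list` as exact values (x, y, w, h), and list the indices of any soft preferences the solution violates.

list = (x=183, y=80, w=153, h=44)
violated soft preferences: 21, 22

1. list.x = 183  [header.left = list.left]
2. list.w = 153  [header.w = list.w]
3. list.y = 80  [list.top = header.bottom + 15]
4. list.h = 44  [footer.top = list.bottom + 6]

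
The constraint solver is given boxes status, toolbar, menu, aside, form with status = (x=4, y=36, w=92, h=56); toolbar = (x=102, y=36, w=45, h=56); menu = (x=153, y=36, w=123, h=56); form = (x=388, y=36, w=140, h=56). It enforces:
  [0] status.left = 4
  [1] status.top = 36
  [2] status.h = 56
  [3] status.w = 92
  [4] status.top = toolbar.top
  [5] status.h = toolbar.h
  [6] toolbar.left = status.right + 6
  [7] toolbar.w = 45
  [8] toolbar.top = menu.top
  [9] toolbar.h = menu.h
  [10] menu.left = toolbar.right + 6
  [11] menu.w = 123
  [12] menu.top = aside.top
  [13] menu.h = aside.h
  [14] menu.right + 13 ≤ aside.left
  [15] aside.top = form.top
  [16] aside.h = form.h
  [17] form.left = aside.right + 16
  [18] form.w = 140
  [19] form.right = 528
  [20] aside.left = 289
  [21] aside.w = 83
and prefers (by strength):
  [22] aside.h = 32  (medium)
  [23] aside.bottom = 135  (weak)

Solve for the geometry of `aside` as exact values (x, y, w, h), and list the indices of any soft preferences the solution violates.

aside = (x=289, y=36, w=83, h=56)
violated soft preferences: 22, 23

1. aside.y = 36  [menu.top = aside.top]
2. aside.h = 56  [menu.h = aside.h]
3. aside.x = 289  [aside.left = 289]
4. aside.w = 83  [aside.w = 83]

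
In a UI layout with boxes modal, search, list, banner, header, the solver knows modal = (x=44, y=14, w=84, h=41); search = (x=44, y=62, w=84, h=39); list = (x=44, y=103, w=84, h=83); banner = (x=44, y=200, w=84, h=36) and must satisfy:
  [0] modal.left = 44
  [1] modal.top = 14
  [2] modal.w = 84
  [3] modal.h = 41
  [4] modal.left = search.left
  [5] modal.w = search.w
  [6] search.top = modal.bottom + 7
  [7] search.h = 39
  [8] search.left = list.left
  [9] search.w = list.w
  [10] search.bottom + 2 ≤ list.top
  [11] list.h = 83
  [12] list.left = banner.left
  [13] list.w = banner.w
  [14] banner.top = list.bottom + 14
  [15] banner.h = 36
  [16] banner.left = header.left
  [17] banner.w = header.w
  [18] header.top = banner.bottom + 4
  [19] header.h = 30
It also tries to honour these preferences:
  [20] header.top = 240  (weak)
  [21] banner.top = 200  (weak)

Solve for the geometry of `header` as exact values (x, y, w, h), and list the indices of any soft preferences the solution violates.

1. header.x = 44  [banner.left = header.left]
2. header.w = 84  [banner.w = header.w]
3. header.y = 240  [header.top = banner.bottom + 4]
4. header.h = 30  [header.h = 30]

header = (x=44, y=240, w=84, h=30)
violated soft preferences: none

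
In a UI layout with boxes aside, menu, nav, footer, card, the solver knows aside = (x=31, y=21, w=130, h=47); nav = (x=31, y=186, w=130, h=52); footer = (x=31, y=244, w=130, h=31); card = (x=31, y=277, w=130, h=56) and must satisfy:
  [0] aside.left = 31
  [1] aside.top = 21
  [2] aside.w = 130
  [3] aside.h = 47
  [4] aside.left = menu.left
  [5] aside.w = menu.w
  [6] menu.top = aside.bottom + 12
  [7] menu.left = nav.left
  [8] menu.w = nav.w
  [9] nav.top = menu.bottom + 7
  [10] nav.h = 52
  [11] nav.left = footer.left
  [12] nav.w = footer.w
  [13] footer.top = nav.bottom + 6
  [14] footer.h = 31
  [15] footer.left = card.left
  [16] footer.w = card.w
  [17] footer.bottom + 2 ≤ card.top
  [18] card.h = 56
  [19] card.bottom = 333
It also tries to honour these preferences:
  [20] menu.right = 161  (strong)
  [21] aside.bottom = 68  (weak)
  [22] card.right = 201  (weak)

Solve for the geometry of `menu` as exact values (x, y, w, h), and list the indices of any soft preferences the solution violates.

menu = (x=31, y=80, w=130, h=99)
violated soft preferences: 22

1. menu.x = 31  [aside.left = menu.left]
2. menu.w = 130  [aside.w = menu.w]
3. menu.y = 80  [menu.top = aside.bottom + 12]
4. menu.h = 99  [nav.top = menu.bottom + 7]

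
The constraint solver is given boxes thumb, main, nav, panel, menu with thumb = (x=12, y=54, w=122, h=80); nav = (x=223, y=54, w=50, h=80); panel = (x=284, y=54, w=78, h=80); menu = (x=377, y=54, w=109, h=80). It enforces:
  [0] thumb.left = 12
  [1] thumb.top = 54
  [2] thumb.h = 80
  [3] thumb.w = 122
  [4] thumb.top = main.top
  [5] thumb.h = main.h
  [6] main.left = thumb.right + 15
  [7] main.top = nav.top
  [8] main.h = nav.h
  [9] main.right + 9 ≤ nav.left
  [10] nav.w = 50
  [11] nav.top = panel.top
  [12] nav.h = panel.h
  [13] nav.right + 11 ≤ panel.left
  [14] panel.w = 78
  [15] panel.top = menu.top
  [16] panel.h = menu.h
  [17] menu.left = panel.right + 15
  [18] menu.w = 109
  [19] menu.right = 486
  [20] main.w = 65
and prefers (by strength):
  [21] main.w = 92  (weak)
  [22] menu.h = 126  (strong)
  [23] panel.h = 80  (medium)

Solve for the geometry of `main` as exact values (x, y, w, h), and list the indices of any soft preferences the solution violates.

main = (x=149, y=54, w=65, h=80)
violated soft preferences: 21, 22

1. main.y = 54  [thumb.top = main.top]
2. main.h = 80  [thumb.h = main.h]
3. main.x = 149  [main.left = thumb.right + 15]
4. main.w = 65  [main.w = 65]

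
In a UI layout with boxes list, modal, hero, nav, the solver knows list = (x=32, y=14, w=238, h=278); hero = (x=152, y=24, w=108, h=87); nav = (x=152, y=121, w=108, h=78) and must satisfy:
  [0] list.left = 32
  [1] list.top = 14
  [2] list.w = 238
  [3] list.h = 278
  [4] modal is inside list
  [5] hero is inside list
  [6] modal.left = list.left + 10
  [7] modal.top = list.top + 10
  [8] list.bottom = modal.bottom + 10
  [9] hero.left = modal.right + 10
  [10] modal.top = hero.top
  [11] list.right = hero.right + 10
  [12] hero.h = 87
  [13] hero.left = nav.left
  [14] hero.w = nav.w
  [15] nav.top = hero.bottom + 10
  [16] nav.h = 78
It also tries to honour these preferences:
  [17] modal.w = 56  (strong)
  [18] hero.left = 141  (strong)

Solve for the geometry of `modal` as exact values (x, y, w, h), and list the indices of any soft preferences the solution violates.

modal = (x=42, y=24, w=100, h=258)
violated soft preferences: 17, 18

1. modal.x = 42  [modal.left = list.left + 10]
2. modal.y = 24  [modal.top = list.top + 10]
3. modal.h = 258  [list.bottom = modal.bottom + 10]
4. modal.w = 100  [hero.left = modal.right + 10]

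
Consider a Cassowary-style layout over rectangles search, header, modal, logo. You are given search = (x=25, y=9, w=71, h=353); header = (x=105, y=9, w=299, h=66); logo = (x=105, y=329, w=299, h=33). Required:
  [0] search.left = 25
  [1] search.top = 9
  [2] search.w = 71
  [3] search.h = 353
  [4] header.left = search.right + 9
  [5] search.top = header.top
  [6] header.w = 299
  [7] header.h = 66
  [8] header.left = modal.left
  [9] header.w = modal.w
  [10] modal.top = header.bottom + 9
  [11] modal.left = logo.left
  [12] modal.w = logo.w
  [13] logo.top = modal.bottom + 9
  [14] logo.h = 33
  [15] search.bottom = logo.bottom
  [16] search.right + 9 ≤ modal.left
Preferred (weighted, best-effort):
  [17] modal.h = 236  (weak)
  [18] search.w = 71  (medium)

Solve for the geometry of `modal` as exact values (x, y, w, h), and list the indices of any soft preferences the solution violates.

1. modal.x = 105  [header.left = modal.left]
2. modal.w = 299  [header.w = modal.w]
3. modal.y = 84  [modal.top = header.bottom + 9]
4. modal.h = 236  [logo.top = modal.bottom + 9]

modal = (x=105, y=84, w=299, h=236)
violated soft preferences: none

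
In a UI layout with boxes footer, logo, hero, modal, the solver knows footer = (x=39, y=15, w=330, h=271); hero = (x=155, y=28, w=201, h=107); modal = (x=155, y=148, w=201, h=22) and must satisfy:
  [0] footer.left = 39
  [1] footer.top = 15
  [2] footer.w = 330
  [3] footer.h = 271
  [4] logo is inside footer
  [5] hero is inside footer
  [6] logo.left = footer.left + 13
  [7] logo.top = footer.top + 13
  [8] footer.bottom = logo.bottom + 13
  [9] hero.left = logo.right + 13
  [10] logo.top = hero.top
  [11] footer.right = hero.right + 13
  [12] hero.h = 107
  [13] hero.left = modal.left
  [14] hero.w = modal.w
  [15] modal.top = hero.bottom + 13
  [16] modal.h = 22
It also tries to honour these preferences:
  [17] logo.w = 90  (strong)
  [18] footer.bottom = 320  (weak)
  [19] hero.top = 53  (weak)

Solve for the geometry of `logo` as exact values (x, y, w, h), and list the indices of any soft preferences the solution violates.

1. logo.x = 52  [logo.left = footer.left + 13]
2. logo.y = 28  [logo.top = footer.top + 13]
3. logo.h = 245  [footer.bottom = logo.bottom + 13]
4. logo.w = 90  [hero.left = logo.right + 13]

logo = (x=52, y=28, w=90, h=245)
violated soft preferences: 18, 19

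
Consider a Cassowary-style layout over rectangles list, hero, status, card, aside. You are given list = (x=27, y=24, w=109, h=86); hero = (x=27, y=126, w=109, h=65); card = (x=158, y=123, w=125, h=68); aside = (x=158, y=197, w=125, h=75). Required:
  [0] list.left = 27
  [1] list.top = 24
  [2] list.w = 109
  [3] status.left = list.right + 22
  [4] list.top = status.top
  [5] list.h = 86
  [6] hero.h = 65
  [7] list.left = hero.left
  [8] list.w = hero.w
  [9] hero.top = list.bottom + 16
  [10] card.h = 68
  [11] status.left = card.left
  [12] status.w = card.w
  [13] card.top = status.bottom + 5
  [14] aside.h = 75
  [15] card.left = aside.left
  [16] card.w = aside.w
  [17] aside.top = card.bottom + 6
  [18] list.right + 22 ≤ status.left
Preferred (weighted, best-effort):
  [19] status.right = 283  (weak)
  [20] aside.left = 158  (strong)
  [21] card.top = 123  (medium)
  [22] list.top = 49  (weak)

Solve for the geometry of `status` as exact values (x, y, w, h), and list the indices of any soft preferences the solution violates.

status = (x=158, y=24, w=125, h=94)
violated soft preferences: 22

1. status.x = 158  [status.left = list.right + 22]
2. status.y = 24  [list.top = status.top]
3. status.w = 125  [status.w = card.w]
4. status.h = 94  [card.top = status.bottom + 5]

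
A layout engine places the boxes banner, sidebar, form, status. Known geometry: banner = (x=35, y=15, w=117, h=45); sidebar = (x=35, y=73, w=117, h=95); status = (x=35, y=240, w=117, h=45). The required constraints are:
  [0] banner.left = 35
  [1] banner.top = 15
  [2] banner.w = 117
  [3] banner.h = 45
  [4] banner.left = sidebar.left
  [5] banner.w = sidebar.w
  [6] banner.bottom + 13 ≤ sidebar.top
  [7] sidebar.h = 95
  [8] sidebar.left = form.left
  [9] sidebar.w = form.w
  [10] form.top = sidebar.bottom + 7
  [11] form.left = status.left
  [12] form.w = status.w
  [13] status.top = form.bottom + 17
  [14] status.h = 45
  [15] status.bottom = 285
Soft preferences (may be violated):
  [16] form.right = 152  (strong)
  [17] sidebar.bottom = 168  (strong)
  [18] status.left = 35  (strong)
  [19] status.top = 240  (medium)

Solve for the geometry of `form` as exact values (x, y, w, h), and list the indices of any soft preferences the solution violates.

form = (x=35, y=175, w=117, h=48)
violated soft preferences: none

1. form.x = 35  [sidebar.left = form.left]
2. form.w = 117  [sidebar.w = form.w]
3. form.y = 175  [form.top = sidebar.bottom + 7]
4. form.h = 48  [status.top = form.bottom + 17]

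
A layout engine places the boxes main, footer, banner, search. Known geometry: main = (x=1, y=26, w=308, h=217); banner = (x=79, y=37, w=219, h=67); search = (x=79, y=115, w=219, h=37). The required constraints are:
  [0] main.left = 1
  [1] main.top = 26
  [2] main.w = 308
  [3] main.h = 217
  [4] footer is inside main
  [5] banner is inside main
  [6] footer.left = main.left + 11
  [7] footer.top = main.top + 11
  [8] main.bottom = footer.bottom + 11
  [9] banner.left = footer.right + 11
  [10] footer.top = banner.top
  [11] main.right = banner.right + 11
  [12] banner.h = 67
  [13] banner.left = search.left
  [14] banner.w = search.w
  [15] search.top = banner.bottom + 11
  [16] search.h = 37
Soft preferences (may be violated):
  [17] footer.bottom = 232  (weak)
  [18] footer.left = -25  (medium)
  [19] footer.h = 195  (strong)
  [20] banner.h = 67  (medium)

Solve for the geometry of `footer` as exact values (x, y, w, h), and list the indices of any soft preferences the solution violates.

footer = (x=12, y=37, w=56, h=195)
violated soft preferences: 18

1. footer.x = 12  [footer.left = main.left + 11]
2. footer.y = 37  [footer.top = main.top + 11]
3. footer.h = 195  [main.bottom = footer.bottom + 11]
4. footer.w = 56  [banner.left = footer.right + 11]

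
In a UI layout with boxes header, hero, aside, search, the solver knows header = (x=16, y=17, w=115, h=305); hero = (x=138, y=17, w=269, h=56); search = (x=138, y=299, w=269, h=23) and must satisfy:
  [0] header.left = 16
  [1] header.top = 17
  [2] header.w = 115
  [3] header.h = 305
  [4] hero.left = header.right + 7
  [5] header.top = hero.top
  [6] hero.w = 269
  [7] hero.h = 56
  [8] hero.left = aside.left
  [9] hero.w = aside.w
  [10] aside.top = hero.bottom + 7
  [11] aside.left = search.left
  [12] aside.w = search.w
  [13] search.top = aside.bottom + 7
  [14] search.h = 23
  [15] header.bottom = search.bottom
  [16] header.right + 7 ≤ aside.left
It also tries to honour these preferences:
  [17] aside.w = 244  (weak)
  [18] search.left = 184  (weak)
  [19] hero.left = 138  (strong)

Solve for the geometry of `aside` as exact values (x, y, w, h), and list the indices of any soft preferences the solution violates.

1. aside.x = 138  [hero.left = aside.left]
2. aside.w = 269  [hero.w = aside.w]
3. aside.y = 80  [aside.top = hero.bottom + 7]
4. aside.h = 212  [search.top = aside.bottom + 7]

aside = (x=138, y=80, w=269, h=212)
violated soft preferences: 17, 18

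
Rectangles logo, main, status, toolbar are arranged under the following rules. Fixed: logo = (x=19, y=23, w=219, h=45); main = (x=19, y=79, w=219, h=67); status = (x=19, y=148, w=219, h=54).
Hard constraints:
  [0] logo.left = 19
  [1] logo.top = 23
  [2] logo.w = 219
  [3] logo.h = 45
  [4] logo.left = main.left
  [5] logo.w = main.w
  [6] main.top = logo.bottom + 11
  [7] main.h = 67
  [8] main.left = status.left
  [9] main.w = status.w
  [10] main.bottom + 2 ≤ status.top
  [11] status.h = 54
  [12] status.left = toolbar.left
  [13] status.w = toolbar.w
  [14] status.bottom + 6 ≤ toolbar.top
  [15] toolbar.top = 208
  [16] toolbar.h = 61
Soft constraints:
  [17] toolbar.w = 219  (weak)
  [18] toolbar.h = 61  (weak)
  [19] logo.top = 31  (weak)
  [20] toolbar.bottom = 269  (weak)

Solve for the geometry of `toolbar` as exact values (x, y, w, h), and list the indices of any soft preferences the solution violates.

toolbar = (x=19, y=208, w=219, h=61)
violated soft preferences: 19

1. toolbar.x = 19  [status.left = toolbar.left]
2. toolbar.w = 219  [status.w = toolbar.w]
3. toolbar.y = 208  [toolbar.top = 208]
4. toolbar.h = 61  [toolbar.h = 61]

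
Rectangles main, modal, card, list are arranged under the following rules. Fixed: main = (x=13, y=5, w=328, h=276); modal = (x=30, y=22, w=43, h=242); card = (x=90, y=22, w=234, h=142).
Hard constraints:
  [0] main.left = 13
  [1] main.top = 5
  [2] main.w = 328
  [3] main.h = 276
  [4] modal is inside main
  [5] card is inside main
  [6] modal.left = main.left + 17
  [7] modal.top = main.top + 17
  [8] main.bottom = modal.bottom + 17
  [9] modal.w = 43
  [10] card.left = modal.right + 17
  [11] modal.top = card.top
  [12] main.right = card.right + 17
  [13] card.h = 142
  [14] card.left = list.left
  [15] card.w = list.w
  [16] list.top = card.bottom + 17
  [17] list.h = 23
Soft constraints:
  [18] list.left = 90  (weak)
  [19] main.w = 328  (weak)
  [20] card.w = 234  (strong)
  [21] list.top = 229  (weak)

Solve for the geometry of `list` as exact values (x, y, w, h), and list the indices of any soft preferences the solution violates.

list = (x=90, y=181, w=234, h=23)
violated soft preferences: 21

1. list.x = 90  [card.left = list.left]
2. list.w = 234  [card.w = list.w]
3. list.y = 181  [list.top = card.bottom + 17]
4. list.h = 23  [list.h = 23]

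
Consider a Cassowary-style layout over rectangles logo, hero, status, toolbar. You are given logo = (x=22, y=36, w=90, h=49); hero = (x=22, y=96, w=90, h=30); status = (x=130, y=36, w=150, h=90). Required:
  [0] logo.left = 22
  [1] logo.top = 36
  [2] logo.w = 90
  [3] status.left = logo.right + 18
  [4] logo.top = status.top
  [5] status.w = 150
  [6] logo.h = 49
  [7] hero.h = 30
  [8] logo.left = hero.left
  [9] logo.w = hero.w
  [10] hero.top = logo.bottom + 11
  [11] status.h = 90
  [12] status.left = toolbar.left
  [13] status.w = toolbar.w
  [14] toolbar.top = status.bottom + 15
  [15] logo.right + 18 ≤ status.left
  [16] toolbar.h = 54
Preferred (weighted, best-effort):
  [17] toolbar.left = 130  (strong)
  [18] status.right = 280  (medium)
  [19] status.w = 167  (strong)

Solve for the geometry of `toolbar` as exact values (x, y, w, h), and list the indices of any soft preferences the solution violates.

1. toolbar.x = 130  [status.left = toolbar.left]
2. toolbar.w = 150  [status.w = toolbar.w]
3. toolbar.y = 141  [toolbar.top = status.bottom + 15]
4. toolbar.h = 54  [toolbar.h = 54]

toolbar = (x=130, y=141, w=150, h=54)
violated soft preferences: 19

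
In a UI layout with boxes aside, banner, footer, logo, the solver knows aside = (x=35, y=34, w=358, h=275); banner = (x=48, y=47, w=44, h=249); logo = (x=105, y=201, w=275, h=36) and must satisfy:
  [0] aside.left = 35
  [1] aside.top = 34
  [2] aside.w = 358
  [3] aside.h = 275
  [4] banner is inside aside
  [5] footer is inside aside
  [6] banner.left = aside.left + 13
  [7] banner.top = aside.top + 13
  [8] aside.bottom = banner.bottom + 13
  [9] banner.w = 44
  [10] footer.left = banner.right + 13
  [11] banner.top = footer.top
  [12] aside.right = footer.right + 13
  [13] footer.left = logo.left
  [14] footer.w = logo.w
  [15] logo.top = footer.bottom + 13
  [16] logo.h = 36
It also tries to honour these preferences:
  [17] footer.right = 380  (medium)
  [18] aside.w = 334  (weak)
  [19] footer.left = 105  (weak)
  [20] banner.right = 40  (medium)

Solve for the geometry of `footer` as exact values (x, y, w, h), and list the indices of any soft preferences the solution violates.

footer = (x=105, y=47, w=275, h=141)
violated soft preferences: 18, 20

1. footer.x = 105  [footer.left = banner.right + 13]
2. footer.y = 47  [banner.top = footer.top]
3. footer.w = 275  [aside.right = footer.right + 13]
4. footer.h = 141  [logo.top = footer.bottom + 13]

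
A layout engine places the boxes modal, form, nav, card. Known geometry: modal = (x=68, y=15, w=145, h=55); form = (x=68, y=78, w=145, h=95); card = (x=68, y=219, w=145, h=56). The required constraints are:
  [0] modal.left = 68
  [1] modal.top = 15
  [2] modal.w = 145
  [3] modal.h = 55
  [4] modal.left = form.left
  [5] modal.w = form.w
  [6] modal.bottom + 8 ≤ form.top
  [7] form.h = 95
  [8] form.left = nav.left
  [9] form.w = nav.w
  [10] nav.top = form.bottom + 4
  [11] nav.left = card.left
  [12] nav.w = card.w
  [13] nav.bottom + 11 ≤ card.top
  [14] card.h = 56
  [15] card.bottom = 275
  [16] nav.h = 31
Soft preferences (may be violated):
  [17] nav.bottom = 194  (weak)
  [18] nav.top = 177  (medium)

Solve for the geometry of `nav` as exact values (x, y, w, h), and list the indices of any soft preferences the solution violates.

1. nav.x = 68  [form.left = nav.left]
2. nav.w = 145  [form.w = nav.w]
3. nav.y = 177  [nav.top = form.bottom + 4]
4. nav.h = 31  [nav.h = 31]

nav = (x=68, y=177, w=145, h=31)
violated soft preferences: 17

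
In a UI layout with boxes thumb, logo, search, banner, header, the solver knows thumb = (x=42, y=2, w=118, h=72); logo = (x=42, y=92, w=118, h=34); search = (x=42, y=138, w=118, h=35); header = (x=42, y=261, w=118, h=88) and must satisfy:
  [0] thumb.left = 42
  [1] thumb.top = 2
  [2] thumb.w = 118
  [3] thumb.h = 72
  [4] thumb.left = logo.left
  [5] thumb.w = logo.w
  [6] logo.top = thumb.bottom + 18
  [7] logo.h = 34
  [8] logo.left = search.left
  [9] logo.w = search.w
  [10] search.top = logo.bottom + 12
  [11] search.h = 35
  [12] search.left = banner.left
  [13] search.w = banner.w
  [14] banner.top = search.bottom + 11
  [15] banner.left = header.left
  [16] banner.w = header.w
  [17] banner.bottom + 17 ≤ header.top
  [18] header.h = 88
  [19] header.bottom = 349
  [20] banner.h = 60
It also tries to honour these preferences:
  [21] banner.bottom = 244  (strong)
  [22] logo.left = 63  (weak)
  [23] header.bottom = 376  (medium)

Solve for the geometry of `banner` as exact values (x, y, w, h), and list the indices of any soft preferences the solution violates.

banner = (x=42, y=184, w=118, h=60)
violated soft preferences: 22, 23

1. banner.x = 42  [search.left = banner.left]
2. banner.w = 118  [search.w = banner.w]
3. banner.y = 184  [banner.top = search.bottom + 11]
4. banner.h = 60  [banner.h = 60]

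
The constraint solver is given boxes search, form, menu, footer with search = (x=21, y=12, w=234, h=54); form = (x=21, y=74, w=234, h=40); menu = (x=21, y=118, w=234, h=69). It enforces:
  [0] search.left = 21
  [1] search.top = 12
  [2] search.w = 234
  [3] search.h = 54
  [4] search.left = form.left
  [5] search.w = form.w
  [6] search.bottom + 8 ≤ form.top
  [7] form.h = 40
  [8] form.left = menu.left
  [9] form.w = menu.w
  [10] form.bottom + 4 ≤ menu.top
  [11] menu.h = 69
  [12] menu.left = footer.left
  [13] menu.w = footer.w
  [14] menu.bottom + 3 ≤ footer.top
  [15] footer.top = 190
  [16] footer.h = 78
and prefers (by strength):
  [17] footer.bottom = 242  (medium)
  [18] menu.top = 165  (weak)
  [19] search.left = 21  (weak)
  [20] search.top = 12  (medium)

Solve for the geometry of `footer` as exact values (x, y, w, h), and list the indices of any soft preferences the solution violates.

footer = (x=21, y=190, w=234, h=78)
violated soft preferences: 17, 18

1. footer.x = 21  [menu.left = footer.left]
2. footer.w = 234  [menu.w = footer.w]
3. footer.y = 190  [footer.top = 190]
4. footer.h = 78  [footer.h = 78]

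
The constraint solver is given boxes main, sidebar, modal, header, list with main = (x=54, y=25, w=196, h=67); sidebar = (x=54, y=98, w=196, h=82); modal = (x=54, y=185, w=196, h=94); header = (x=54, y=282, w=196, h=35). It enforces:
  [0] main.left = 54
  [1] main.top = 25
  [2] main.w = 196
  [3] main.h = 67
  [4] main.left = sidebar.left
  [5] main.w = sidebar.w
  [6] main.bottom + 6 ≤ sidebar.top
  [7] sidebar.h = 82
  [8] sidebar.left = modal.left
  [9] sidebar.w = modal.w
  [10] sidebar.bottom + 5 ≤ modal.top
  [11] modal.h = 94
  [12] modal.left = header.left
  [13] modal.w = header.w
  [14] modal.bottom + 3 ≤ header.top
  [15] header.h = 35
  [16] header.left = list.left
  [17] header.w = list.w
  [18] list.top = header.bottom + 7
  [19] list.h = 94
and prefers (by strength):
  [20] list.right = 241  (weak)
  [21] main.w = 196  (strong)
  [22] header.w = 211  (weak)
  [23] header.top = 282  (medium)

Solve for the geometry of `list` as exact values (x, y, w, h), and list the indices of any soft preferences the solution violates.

1. list.x = 54  [header.left = list.left]
2. list.w = 196  [header.w = list.w]
3. list.y = 324  [list.top = header.bottom + 7]
4. list.h = 94  [list.h = 94]

list = (x=54, y=324, w=196, h=94)
violated soft preferences: 20, 22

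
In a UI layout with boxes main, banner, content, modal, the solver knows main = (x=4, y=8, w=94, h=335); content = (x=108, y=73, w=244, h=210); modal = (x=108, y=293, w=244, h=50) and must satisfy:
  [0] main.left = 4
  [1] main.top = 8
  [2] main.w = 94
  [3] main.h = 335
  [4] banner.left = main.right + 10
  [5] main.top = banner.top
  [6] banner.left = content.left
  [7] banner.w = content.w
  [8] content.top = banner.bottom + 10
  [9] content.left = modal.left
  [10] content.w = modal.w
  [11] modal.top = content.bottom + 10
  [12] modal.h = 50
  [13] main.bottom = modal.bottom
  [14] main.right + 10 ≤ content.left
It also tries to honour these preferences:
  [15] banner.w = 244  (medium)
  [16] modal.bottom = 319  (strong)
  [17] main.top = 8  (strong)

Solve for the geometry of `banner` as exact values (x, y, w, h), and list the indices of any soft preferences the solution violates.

1. banner.x = 108  [banner.left = main.right + 10]
2. banner.y = 8  [main.top = banner.top]
3. banner.w = 244  [banner.w = content.w]
4. banner.h = 55  [content.top = banner.bottom + 10]

banner = (x=108, y=8, w=244, h=55)
violated soft preferences: 16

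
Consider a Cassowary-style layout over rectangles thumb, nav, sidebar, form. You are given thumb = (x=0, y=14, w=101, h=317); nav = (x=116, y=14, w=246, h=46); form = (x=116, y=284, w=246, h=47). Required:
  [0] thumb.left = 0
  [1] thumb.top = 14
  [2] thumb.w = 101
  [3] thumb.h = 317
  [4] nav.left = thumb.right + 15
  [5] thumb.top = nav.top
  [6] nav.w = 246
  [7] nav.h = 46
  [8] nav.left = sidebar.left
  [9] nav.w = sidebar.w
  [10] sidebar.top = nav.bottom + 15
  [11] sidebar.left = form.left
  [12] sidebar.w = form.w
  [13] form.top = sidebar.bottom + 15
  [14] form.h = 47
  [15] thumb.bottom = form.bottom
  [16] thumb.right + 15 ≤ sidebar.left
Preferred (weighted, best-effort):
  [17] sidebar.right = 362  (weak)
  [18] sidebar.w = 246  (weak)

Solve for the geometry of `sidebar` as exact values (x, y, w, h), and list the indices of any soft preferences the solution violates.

sidebar = (x=116, y=75, w=246, h=194)
violated soft preferences: none

1. sidebar.x = 116  [nav.left = sidebar.left]
2. sidebar.w = 246  [nav.w = sidebar.w]
3. sidebar.y = 75  [sidebar.top = nav.bottom + 15]
4. sidebar.h = 194  [form.top = sidebar.bottom + 15]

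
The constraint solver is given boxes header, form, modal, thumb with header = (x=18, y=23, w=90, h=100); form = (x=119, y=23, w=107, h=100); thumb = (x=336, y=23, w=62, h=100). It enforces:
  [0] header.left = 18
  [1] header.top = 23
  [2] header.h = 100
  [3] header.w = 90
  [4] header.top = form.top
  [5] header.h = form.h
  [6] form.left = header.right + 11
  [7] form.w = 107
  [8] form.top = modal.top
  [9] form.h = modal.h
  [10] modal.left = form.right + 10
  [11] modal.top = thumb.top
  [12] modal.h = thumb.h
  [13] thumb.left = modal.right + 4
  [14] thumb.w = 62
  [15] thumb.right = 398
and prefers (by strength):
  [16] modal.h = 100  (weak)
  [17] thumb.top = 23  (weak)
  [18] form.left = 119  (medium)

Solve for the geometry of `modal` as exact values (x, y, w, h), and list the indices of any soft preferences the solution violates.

modal = (x=236, y=23, w=96, h=100)
violated soft preferences: none

1. modal.y = 23  [form.top = modal.top]
2. modal.h = 100  [form.h = modal.h]
3. modal.x = 236  [modal.left = form.right + 10]
4. modal.w = 96  [thumb.left = modal.right + 4]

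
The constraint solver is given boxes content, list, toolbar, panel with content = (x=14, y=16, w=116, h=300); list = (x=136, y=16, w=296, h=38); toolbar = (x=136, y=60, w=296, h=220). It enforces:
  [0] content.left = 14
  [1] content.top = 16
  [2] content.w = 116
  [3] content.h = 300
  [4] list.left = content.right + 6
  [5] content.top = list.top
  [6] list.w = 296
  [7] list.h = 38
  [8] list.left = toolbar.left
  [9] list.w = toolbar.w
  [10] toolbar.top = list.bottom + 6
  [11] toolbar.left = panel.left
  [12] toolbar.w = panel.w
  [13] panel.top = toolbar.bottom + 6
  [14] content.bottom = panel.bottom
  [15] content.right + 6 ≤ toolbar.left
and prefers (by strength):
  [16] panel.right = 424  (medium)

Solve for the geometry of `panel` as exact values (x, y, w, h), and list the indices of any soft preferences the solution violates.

1. panel.x = 136  [toolbar.left = panel.left]
2. panel.w = 296  [toolbar.w = panel.w]
3. panel.y = 286  [panel.top = toolbar.bottom + 6]
4. panel.h = 30  [content.bottom = panel.bottom]

panel = (x=136, y=286, w=296, h=30)
violated soft preferences: 16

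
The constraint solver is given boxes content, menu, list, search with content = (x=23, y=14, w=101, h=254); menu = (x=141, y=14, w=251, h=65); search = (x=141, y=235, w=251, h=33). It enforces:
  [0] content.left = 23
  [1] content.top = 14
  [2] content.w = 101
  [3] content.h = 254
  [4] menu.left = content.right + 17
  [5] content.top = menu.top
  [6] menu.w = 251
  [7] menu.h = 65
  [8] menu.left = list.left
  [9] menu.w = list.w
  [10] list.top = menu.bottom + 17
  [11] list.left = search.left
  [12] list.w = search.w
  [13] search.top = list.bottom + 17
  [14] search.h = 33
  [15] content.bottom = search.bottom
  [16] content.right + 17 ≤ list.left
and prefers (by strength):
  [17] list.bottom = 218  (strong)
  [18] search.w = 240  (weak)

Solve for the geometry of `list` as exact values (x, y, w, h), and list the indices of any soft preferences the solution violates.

1. list.x = 141  [menu.left = list.left]
2. list.w = 251  [menu.w = list.w]
3. list.y = 96  [list.top = menu.bottom + 17]
4. list.h = 122  [search.top = list.bottom + 17]

list = (x=141, y=96, w=251, h=122)
violated soft preferences: 18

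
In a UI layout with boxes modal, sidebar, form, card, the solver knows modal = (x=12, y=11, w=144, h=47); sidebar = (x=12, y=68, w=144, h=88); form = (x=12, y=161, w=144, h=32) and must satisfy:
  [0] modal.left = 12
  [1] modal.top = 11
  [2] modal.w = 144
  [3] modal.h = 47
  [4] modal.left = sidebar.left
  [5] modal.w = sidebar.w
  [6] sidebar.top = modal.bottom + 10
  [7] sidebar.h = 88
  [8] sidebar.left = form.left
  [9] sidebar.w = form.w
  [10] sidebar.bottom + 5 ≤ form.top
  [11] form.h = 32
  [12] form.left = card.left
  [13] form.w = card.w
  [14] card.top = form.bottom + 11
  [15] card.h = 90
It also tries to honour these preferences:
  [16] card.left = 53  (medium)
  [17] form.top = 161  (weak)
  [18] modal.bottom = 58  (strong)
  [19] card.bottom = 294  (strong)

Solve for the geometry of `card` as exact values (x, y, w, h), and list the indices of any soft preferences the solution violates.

1. card.x = 12  [form.left = card.left]
2. card.w = 144  [form.w = card.w]
3. card.y = 204  [card.top = form.bottom + 11]
4. card.h = 90  [card.h = 90]

card = (x=12, y=204, w=144, h=90)
violated soft preferences: 16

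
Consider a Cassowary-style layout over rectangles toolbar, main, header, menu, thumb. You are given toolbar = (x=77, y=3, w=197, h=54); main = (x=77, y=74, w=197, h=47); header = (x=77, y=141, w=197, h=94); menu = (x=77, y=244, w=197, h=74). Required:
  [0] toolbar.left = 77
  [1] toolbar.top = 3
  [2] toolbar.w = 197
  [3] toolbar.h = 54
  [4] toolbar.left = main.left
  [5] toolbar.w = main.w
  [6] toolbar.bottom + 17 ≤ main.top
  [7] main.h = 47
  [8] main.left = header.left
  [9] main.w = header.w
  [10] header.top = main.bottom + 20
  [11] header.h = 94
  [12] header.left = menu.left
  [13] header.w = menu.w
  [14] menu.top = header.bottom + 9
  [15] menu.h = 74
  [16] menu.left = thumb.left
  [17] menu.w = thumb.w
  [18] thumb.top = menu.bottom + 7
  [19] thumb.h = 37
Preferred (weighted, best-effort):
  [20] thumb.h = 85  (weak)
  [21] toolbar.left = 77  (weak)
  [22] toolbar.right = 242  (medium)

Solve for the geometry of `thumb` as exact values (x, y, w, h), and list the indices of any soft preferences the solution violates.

1. thumb.x = 77  [menu.left = thumb.left]
2. thumb.w = 197  [menu.w = thumb.w]
3. thumb.y = 325  [thumb.top = menu.bottom + 7]
4. thumb.h = 37  [thumb.h = 37]

thumb = (x=77, y=325, w=197, h=37)
violated soft preferences: 20, 22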